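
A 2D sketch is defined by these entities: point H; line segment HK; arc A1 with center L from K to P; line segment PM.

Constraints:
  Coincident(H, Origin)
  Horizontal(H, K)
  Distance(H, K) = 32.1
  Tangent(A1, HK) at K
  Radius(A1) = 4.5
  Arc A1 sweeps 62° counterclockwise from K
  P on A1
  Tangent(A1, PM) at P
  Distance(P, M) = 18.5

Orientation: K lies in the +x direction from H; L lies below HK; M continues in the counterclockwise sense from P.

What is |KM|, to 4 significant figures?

22.60

On A1, K sits at bearing 90° from L; a 62° counterclockwise sweep puts P at bearing 152°, so P = L + 4.5·(cos 152°, sin 152°) = (28.13, -2.387). The tangent condition forces LP to be normal to PM, so PM runs along (−sin 152°, cos 152°); with |PM| = 18.5, M = (19.44, -18.72). Then |KM| = |M − K| = 22.60.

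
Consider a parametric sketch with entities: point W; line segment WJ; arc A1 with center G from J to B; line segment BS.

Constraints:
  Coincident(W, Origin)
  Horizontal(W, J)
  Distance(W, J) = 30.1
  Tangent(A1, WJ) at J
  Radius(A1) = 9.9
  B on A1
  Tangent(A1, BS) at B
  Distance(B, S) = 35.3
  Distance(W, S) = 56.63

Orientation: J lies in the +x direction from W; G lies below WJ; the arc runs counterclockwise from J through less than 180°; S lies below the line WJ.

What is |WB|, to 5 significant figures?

24.563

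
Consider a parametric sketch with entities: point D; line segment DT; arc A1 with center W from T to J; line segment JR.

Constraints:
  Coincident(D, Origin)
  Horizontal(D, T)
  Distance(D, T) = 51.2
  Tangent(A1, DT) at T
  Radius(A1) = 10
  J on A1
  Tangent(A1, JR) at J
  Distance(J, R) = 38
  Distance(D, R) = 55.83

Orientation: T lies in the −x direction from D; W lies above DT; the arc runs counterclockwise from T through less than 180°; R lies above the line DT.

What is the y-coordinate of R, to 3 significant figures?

44.9

Checks: |WT| = 10.00 ✓; |WJ| = 10.00 ✓; ∠(WJ, JR) = 90.00° ✓; |JR| = 38.00 ✓; |DR| = 55.83 ✓.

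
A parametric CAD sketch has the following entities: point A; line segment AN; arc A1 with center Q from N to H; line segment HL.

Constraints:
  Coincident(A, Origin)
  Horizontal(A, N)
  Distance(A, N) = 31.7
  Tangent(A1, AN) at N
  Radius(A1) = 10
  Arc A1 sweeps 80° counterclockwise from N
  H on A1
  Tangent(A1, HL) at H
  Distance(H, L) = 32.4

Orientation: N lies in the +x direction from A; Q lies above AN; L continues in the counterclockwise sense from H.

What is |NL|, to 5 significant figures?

43.049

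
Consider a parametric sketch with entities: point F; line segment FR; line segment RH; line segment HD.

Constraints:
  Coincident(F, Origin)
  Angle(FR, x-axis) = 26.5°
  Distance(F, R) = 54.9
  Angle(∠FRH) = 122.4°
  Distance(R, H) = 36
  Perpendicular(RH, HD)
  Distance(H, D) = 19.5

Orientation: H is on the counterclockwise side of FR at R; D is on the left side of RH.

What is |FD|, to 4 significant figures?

70.71

∠FRH = 122.4°, so RH runs at 26.5° + (180° − 122.4°) = 84.10° from the x-axis; with |RH| = 36.0, H = R + 36.0·(cos 84.10°, sin 84.10°) = (52.83, 60.31). RH is perpendicular to HD; with |HD| = 19.5 on the left of RH, D = H + 19.5·(-0.9947, 0.1028) = (33.44, 62.31). Then |FD| = |D − F| = 70.71.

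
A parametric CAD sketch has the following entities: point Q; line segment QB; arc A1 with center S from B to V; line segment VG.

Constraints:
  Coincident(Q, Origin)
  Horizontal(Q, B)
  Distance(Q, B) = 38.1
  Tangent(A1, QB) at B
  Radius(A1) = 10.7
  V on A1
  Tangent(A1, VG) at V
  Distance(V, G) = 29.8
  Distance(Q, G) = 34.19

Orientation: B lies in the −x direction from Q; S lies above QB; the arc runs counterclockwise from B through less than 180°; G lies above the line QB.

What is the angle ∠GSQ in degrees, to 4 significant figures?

56.05°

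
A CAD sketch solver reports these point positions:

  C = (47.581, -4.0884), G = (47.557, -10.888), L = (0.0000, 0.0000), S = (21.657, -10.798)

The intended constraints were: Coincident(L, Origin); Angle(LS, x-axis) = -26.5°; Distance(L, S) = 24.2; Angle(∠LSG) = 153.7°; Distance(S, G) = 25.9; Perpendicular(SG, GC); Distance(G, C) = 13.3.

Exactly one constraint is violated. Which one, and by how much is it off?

Distance(G, C) = 13.3 — off by 6.50.

L = (0.00, 0.00) ✓; LS at -26.50° ✓; |LS| = 24.20 ✓; ∠LSG = 153.7° ✓; |SG| = 25.90 ✓; ∠(SG, GC) = 90.00° ✓; |GC| = 6.800 ✗.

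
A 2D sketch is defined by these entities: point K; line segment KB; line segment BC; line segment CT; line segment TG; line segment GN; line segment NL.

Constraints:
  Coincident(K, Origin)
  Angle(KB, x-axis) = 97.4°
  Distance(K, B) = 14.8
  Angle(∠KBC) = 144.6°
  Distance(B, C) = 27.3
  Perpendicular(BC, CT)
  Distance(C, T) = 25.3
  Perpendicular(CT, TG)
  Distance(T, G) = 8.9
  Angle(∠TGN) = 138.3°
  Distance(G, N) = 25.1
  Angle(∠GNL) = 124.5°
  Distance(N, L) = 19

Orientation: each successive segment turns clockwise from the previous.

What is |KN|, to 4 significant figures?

11.72

K is at the origin; KB runs at 97.4° with length 14.8, so B = (-1.906, 14.68). ∠KBC = 144.6° gives BC at 62.00° from the x-axis; with |BC| = 27.3, C = (10.91, 38.78). The perpendicularity gives CT at right angles to BC, so CT runs at -28.00°; with |CT| = 25.3, T = (33.25, 26.90). CT is perpendicular to TG, so TG runs at -118.0°; with |TG| = 8.9, G = (29.07, 19.05). ∠TGN = 138.3° gives GN at -159.7° from the x-axis; with |GN| = 25.1, N = (5.530, 10.34). Then |KN| = |N − K| = 11.72.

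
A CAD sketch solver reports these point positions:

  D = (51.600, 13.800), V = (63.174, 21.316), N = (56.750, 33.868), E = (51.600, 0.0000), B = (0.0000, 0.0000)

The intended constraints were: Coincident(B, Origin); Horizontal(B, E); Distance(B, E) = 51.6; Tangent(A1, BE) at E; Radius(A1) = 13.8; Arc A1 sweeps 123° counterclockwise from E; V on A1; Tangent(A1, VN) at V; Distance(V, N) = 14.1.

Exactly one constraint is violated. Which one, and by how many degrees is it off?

Tangent(A1, VN) at V — off by 5.90°.

B = (0.00, 0.00) ✓; B.y = 0.00, E.y = 0.00 ✓; |BE| = 51.60 ✓; ∠(DE, EB) = 90.00° ✓; |DE| = 13.80 ✓; bearing(D→V) − bearing(D→E) = 123.0° ✓; |DV| = 13.80 ✓; ∠(DV, VN) = 95.90° ✗; |VN| = 14.10 ✓.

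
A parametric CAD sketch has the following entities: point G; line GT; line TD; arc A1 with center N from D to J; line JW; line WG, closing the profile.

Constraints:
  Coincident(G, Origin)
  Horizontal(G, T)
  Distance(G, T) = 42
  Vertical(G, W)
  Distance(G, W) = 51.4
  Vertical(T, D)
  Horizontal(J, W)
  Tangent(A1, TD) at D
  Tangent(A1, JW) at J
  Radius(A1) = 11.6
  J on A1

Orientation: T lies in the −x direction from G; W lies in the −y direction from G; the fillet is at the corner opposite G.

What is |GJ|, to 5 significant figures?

59.717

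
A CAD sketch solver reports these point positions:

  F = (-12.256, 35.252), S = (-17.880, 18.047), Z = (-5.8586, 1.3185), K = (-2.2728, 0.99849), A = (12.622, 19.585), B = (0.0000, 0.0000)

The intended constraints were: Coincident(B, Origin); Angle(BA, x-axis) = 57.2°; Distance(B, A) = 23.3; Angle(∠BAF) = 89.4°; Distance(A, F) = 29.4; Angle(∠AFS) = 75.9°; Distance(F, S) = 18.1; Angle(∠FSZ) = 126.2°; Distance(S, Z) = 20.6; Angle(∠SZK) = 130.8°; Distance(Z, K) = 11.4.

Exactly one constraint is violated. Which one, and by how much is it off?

Distance(Z, K) = 11.4 — off by 7.80.

B = (0.00, 0.00) ✓; BA at 57.20° ✓; |BA| = 23.30 ✓; ∠BAF = 89.40° ✓; |AF| = 29.40 ✓; ∠AFS = 75.90° ✓; |FS| = 18.10 ✓; ∠FSZ = 126.2° ✓; |SZ| = 20.60 ✓; ∠SZK = 130.8° ✓; |ZK| = 3.600 ✗.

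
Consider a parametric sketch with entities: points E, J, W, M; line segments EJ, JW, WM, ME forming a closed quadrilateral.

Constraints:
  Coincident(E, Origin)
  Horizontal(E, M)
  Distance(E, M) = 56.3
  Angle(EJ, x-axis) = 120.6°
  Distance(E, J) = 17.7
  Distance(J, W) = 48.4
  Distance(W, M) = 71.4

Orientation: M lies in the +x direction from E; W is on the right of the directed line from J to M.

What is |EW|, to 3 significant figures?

33.8

E is at the origin; EM is horizontal with |EM| = 56.3 and M in +x, so M = (56.3, 0). EJ runs at 120.6° with |EJ| = 17.7, so J = (-9.01, 15.2). W is determined by |JW| = 48.4 and |WM| = 71.4 together: it lies at the intersection of circle(J, 48.4) and circle(M, 71.4). With |JM| = 67.1, the foot of the radical line on JM is 13.0 from J and the perpendicular offset is √(48.4² − 13.0²) = 46.6. Taking the right-of-JM solution: W = (-6.95, -33.1).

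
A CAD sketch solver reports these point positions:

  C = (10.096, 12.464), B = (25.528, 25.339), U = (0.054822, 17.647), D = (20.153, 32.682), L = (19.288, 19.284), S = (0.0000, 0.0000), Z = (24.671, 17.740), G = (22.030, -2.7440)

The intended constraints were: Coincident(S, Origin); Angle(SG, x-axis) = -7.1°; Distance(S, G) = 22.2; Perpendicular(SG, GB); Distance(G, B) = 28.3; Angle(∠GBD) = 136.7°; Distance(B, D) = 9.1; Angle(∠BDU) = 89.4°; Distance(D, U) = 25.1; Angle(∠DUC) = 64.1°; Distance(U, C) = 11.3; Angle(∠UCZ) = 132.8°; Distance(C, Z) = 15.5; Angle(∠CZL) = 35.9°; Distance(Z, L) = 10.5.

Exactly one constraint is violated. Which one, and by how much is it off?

Distance(Z, L) = 10.5 — off by 4.90.

S = (0.00, 0.00) ✓; SG at -7.100° ✓; |SG| = 22.20 ✓; ∠(SG, GB) = 90.00° ✓; |GB| = 28.30 ✓; ∠GBD = 136.7° ✓; |BD| = 9.100 ✓; ∠BDU = 89.40° ✓; |DU| = 25.10 ✓; ∠DUC = 64.10° ✓; |UC| = 11.30 ✓; ∠UCZ = 132.8° ✓; |CZ| = 15.50 ✓; ∠CZL = 35.90° ✓; |ZL| = 5.600 ✗.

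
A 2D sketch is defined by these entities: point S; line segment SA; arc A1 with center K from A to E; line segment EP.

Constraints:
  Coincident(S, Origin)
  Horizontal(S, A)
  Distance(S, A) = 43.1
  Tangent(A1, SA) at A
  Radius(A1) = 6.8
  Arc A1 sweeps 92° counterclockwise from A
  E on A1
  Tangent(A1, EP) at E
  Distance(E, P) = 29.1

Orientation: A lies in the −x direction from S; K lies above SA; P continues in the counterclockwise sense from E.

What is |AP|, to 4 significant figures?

36.58

On A1, A sits at bearing -90° from K; a 92° counterclockwise sweep puts E at bearing 2°, so E = K + 6.8·(cos 2°, sin 2°) = (-36.30, 7.037). Tangency of A1 to EP means the radius KE is perpendicular to EP, so EP runs along (−sin 2°, cos 2°); with |EP| = 29.1, P = (-37.32, 36.12). Then |AP| = |P − A| = 36.58.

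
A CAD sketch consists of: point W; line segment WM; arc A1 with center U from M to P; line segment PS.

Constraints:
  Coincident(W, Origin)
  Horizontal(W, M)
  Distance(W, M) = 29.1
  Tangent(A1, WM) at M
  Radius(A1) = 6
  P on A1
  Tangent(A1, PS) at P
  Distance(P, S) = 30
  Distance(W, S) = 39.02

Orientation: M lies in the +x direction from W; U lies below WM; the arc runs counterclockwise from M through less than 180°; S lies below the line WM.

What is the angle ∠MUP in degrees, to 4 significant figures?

80.28°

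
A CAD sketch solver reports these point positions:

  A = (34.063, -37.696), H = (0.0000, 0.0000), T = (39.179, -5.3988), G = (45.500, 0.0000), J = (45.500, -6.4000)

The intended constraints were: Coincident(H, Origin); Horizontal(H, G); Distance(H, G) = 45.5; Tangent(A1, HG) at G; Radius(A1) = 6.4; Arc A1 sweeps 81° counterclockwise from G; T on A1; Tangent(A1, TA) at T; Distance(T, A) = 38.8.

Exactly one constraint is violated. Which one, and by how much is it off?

Distance(T, A) = 38.8 — off by 6.10.

H = (0.00, 0.00) ✓; H.y = 0.00, G.y = 0.00 ✓; |HG| = 45.50 ✓; ∠(JG, GH) = 90.00° ✓; |JG| = 6.400 ✓; bearing(J→T) − bearing(J→G) = 81.00° ✓; |JT| = 6.400 ✓; ∠(JT, TA) = 90.00° ✓; |TA| = 32.70 ✗.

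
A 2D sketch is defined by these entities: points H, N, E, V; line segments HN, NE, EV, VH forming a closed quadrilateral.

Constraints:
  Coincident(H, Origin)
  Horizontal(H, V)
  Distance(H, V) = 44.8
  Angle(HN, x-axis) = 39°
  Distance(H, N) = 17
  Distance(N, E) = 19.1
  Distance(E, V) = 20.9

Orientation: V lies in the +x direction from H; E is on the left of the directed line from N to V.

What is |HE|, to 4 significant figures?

35.41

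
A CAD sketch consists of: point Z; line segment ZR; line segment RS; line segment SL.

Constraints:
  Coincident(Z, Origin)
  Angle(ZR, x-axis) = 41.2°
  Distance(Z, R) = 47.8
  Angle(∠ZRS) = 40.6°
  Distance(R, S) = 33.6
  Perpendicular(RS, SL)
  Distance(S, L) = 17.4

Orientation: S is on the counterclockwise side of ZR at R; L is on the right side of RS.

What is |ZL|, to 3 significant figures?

48.6

∠ZRS = 40.6°, so RS runs at 41.2° + (180° − 40.6°) = 181° from the x-axis; with |RS| = 33.6, S = R + 33.6·(cos 181°, sin 181°) = (2.37, 31.1). RS is perpendicular to SL; with |SL| = 17.4 on the right of RS, L = S + 17.4·(-0.0105, 1.00) = (2.19, 48.5). Then |ZL| = |L − Z| = 48.6.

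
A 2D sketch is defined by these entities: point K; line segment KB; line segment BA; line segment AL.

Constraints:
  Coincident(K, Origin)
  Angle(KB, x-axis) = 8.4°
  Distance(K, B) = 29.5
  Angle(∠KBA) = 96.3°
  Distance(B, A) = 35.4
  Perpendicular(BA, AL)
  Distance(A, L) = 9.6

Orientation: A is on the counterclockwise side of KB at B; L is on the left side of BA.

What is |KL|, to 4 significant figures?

43.38

K is at the origin; KB runs at 8.4° with length 29.5, so B = 29.5·(cos 8.4°, sin 8.4°) = (29.18, 4.309). ∠KBA = 96.3°, so BA runs at 8.4° + (180° − 96.3°) = 92.10° from the x-axis; with |BA| = 35.4, A = B + 35.4·(cos 92.10°, sin 92.10°) = (27.89, 39.69). The perpendicularity gives AL at right angles to BA; with |AL| = 9.6 on the left of BA, L = A + 9.6·(-0.9993, -0.03664) = (18.29, 39.33). Then |KL| = |L − K| = 43.38.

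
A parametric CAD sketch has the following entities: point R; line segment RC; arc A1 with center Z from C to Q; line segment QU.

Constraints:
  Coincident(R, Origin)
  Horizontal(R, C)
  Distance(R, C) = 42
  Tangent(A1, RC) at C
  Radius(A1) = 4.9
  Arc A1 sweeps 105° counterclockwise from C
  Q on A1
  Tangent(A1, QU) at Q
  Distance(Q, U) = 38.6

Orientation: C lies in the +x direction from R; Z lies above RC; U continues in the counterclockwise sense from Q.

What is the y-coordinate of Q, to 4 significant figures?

6.168

A1 meets RC tangentially, so ZC is at right angles to RC, so Z = C + (0, 4.9) = (42.00, 4.900). On A1, C sits at bearing -90° from Z; a 105° counterclockwise sweep puts Q at bearing 15°, so Q = Z + 4.9·(cos 15°, sin 15°) = (46.73, 6.168). So Q.y = 6.168.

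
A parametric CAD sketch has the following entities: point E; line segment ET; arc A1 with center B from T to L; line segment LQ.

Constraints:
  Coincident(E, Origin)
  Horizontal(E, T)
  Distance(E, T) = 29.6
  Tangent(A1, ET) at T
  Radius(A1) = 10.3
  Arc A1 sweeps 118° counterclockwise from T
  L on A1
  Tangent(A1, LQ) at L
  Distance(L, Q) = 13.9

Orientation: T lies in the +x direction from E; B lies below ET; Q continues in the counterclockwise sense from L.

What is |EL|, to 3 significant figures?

25.5

E is at the origin; ET is horizontal with |ET| = 29.6 and T on the +x side, so T = (29.6, 0.00). Since A1 is tangent to ET there, BT ⟂ ET, so B = T + (0, -10.3) = (29.6, -10.3). On A1, T sits at bearing 90° from B; a 118° counterclockwise sweep puts L at bearing 208°, so L = B + 10.3·(cos 208°, sin 208°) = (20.5, -15.1). Then |EL| = |L − E| = 25.5.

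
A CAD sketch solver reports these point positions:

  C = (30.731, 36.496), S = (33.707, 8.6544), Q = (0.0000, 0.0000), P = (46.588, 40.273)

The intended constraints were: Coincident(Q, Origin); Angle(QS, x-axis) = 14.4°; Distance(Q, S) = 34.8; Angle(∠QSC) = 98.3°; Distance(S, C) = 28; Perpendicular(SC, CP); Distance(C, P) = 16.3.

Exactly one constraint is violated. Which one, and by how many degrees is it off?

Perpendicular(SC, CP) — off by 7.30°.

Q = (0.00, 0.00) ✓; QS at 14.40° ✓; |QS| = 34.80 ✓; ∠QSC = 98.30° ✓; |SC| = 28.00 ✓; ∠(SC, CP) = 82.70° ✗; |CP| = 16.30 ✓.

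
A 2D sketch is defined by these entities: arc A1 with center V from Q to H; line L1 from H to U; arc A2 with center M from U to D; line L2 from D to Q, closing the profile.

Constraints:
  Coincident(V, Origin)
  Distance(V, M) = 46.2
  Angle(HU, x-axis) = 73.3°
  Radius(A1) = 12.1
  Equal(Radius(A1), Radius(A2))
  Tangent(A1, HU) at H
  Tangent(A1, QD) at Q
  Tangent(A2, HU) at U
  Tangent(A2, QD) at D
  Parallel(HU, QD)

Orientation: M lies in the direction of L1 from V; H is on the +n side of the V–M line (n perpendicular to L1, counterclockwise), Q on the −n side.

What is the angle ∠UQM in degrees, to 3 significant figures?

13.0°

The slot axis is L1's direction at 73.3°, so u = (cos 73.3°, sin 73.3°) = (0.287, 0.958) and n = (−sin 73.3°, cos 73.3°) = (-0.958, 0.287). V is at the origin and M lies 46.2 along u from V, so M = 46.2·u = (13.3, 44.3). Tangency of A1 to both parallel lines with radius 12.1 puts H and Q at V ± 12.1·n: H = (-11.6, 3.48), Q = (11.6, -3.48). Equal radii place U and D the same way about M: U = M + 12.1·n = (1.69, 47.7), D = M − 12.1·n = (24.9, 40.8). Then cos ∠UQM = QU·QM / (|QU||QM|), giving 13.0°.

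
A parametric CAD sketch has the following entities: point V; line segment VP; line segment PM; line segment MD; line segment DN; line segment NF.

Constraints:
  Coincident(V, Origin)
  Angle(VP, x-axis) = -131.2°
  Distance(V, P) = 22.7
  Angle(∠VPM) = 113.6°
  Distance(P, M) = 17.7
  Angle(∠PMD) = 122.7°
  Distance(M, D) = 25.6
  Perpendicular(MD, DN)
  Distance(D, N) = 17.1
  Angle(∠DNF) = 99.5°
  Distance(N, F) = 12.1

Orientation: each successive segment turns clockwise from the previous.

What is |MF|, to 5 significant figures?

23.483

MD is perpendicular to DN, so DN runs at 15.100°; with |DN| = 17.1, N = (-21.983, 17.443). ∠DNF = 99.5° gives NF at -65.400° from the x-axis; with |NF| = 12.1, F = (-16.946, 6.4411). Then |MF| = |F − M| = 23.483.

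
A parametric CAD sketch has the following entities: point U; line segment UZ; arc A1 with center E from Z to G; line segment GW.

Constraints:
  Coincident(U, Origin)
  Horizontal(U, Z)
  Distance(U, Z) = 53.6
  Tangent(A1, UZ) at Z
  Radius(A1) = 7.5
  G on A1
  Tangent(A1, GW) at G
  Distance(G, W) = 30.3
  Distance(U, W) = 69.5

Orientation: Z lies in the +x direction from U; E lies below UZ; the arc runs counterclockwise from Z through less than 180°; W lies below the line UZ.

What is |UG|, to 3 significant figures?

47.8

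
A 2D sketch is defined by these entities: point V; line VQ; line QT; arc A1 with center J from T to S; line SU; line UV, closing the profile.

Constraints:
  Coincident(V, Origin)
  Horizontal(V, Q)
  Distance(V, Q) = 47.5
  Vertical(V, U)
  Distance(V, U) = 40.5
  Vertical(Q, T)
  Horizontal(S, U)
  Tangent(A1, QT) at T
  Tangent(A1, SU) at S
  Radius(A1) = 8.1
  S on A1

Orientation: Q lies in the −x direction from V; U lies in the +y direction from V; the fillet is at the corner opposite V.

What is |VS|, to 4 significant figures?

56.50

V is at the origin; VQ is horizontal with |VQ| = 47.5 and Q on the −x side, so Q = (-47.50, 0.000). V and U share the same x with |VU| = 40.5 and U on the +y side, so U = (0.000, 40.50). The virtual corner opposite V is at (-47.50, 40.50). A1 meets QT tangentially, so JT is at right angles to QT and the tangent condition forces JS to be normal to SU, with radius 8.1, so the center J sits 8.1 in from both sides at J = (-39.40, 32.40). That places the tangent points at T = (-47.50, 32.40) on QT and S = (-39.40, 40.50) on SU. Then |VS| = |S − V| = 56.50.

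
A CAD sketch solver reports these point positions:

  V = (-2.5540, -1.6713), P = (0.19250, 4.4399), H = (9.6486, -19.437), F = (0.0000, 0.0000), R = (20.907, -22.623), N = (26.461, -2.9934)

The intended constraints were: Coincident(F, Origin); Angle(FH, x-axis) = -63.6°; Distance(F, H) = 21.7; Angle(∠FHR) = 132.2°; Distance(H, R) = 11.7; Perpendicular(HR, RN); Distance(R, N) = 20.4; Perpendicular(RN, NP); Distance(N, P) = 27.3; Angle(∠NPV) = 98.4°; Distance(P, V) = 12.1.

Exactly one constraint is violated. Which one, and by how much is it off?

Distance(P, V) = 12.1 — off by 5.40.

F = (0.00, 0.00) ✓; FH at -63.60° ✓; |FH| = 21.70 ✓; ∠FHR = 132.2° ✓; |HR| = 11.70 ✓; ∠(HR, RN) = 90.00° ✓; |RN| = 20.40 ✓; ∠(RN, NP) = 90.00° ✓; |NP| = 27.30 ✓; ∠NPV = 98.40° ✓; |PV| = 6.700 ✗.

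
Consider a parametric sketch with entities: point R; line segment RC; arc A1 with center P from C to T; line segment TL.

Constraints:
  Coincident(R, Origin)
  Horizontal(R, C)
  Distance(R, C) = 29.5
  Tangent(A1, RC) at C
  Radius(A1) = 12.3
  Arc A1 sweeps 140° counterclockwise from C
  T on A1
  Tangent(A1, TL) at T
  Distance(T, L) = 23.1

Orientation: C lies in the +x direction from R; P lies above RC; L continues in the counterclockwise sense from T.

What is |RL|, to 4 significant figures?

41.54

R is at the origin; RC is horizontal with |RC| = 29.5 and C on the +x side, so C = (29.50, 0.000). Tangency of A1 to RC means the radius PC is perpendicular to RC, so P = C + (0, 12.3) = (29.50, 12.30). On A1, C sits at bearing -90° from P; a 140° counterclockwise sweep puts T at bearing 50°, so T = P + 12.3·(cos 50°, sin 50°) = (37.41, 21.72). Tangency of A1 to TL means the radius PT is perpendicular to TL, so TL runs along (−sin 50°, cos 50°); with |TL| = 23.1, L = (19.71, 36.57). Then |RL| = |L − R| = 41.54.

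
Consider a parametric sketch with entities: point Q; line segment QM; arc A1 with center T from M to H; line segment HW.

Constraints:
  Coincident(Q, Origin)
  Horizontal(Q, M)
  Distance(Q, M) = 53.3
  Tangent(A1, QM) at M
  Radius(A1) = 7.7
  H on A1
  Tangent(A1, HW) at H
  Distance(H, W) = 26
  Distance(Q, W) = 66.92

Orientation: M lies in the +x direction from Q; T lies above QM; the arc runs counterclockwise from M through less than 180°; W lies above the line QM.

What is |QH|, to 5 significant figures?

61.553

Q is at the origin; QM is horizontal with |QM| = 53.3 and M on the +x side, so M = (53.300, 0.0000). Since A1 is tangent to QM there, TM ⟂ QM, so T = M + (0, 7.7) = (53.300, 7.7000). Since TH ⟂ HW (tangency), |TW| = √(7.7² + 26.0²) = 27.116 regardless of where H sits on A1. So W lies on both circle(Q, 66.92) and circle(T, 27.116); the above-QM intersection is W = (57.333, 34.515). H is the foot of the tangent from W: H = (60.926, 8.7642).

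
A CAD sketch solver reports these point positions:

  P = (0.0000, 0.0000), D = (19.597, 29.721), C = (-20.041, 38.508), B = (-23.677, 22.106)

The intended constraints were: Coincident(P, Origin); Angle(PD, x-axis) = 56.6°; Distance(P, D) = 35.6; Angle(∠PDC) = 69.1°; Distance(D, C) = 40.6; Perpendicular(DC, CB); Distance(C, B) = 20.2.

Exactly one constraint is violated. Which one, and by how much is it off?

Distance(C, B) = 20.2 — off by 3.40.

P = (0.00, 0.00) ✓; PD at 56.60° ✓; |PD| = 35.60 ✓; ∠PDC = 69.10° ✓; |DC| = 40.60 ✓; ∠(DC, CB) = 90.00° ✓; |CB| = 16.80 ✗.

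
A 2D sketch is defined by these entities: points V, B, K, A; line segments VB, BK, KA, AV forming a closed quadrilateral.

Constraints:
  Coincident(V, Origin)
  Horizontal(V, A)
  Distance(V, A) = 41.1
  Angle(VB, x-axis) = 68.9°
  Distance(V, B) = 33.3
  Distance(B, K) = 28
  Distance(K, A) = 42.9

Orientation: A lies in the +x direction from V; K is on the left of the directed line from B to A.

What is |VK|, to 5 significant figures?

56.820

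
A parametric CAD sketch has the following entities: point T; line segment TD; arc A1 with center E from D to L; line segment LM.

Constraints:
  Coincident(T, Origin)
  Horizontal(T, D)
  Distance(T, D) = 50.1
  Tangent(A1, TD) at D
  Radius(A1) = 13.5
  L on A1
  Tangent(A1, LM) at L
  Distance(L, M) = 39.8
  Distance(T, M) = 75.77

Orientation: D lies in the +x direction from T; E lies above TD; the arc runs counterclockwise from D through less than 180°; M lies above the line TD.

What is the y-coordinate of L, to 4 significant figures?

17.38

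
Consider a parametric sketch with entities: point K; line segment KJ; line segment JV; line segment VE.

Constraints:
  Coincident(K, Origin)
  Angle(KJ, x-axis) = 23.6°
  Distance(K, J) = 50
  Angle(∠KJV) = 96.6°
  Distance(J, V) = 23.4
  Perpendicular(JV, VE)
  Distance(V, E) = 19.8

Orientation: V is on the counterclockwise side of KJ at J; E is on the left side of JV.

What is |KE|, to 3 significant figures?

41.7

K is at the origin; KJ runs at 23.6° with length 50.0, so J = 50.0·(cos 23.6°, sin 23.6°) = (45.8, 20.0). ∠KJV = 96.6°, so JV runs at 23.6° + (180° − 96.6°) = 107° from the x-axis; with |JV| = 23.4, V = J + 23.4·(cos 107°, sin 107°) = (39.0, 42.4). JV ⟂ VE; with |VE| = 19.8 on the left of JV, E = V + 19.8·(-0.956, -0.292) = (20.0, 36.6). Then |KE| = |E − K| = 41.7.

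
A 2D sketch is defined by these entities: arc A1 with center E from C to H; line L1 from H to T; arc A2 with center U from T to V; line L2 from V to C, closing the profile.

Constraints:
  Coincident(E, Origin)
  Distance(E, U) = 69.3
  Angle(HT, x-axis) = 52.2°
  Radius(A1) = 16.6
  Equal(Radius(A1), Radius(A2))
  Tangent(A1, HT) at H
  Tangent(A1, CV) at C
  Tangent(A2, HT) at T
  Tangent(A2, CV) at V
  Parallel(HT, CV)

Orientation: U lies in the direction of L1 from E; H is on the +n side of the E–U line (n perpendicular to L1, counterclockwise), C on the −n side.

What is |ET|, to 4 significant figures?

71.26

The slot axis is L1's direction at 52.2°, so u = (cos 52.2°, sin 52.2°) = (0.6129, 0.7902) and n = (−sin 52.2°, cos 52.2°) = (-0.7902, 0.6129). E is at the origin and U lies 69.3 along u from E, so U = 69.3·u = (42.47, 54.76). Tangency of A1 to both parallel lines with radius 16.6 puts H and C at E ± 16.6·n: H = (-13.12, 10.17), C = (13.12, -10.17). Equal radii place T and V the same way about U: T = U + 16.6·n = (29.36, 64.93), V = U − 16.6·n = (55.59, 44.58). Then |ET| = |T − E| = 71.26.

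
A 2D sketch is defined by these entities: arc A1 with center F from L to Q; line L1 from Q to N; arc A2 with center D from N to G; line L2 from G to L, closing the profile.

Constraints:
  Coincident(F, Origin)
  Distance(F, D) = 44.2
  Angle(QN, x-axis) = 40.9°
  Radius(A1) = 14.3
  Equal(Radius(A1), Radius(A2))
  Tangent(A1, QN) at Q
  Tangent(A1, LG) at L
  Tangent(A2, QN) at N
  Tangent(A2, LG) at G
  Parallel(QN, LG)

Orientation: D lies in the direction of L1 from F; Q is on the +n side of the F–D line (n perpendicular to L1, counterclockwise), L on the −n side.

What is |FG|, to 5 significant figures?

46.456

The slot axis is L1's direction at 40.9°, so u = (cos 40.9°, sin 40.9°) = (0.75585, 0.65474) and n = (−sin 40.9°, cos 40.9°) = (-0.65474, 0.75585). F is at the origin and D lies 44.2 along u from F, so D = 44.2·u = (33.409, 28.940). Tangency of A1 to both parallel lines with radius 14.3 puts Q and L at F ± 14.3·n: Q = (-9.3628, 10.809), L = (9.3628, -10.809). Equal radii place N and G the same way about D: N = D + 14.3·n = (24.046, 39.748), G = D − 14.3·n = (42.772, 18.131). Then |FG| = |G − F| = 46.456.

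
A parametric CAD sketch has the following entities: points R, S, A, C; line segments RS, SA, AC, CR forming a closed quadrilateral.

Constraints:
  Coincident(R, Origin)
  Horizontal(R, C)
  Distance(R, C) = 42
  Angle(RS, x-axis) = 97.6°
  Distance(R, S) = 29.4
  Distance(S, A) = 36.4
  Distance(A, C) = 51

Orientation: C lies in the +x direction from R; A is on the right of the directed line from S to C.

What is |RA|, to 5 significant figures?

11.005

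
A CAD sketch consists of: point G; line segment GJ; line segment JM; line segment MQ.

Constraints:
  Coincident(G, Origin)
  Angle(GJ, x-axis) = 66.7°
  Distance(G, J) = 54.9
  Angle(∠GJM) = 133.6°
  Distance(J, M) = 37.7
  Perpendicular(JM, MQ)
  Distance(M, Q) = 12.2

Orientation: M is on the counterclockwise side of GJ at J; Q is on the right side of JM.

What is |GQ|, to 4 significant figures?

91.70

G is at the origin; GJ runs at 66.7° with length 54.9, so J = 54.9·(cos 66.7°, sin 66.7°) = (21.72, 50.42). ∠GJM = 133.6°, so JM runs at 66.7° + (180° − 133.6°) = 113.1° from the x-axis; with |JM| = 37.7, M = J + 37.7·(cos 113.1°, sin 113.1°) = (6.924, 85.10). The perpendicularity gives MQ at right angles to JM; with |MQ| = 12.2 on the right of JM, Q = M + 12.2·(0.9198, 0.3923) = (18.15, 89.89). Then |GQ| = |Q − G| = 91.70.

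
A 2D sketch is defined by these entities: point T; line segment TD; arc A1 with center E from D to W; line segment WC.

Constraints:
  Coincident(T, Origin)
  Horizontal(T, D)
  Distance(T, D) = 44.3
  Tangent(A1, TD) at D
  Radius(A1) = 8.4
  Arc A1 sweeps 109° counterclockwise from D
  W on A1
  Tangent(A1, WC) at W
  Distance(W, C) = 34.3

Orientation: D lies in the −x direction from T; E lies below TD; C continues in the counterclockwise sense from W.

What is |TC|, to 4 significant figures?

59.88

T is at the origin; T and D share the same y with |TD| = 44.3 and D on the −x side, so D = (-44.30, 0.000). Since A1 is tangent to TD there, ED ⟂ TD, so E = D + (0, -8.4) = (-44.30, -8.400). On A1, D sits at bearing 90° from E; a 109° counterclockwise sweep puts W at bearing 199°, so W = E + 8.4·(cos 199°, sin 199°) = (-52.24, -11.13). Since A1 is tangent to WC there, EW ⟂ WC, so WC runs along (−sin 199°, cos 199°); with |WC| = 34.3, C = (-41.08, -43.57). Then |TC| = |C − T| = 59.88.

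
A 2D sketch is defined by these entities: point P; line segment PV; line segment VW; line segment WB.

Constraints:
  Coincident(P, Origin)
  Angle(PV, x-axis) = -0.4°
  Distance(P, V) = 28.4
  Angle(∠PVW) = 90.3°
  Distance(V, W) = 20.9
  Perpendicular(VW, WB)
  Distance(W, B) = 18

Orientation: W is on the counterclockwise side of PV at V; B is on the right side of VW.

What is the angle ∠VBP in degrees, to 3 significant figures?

24.9°

P is at the origin; PV runs at -0.4° with length 28.4, so V = 28.4·(cos -0.4°, sin -0.4°) = (28.4, -0.198). ∠PVW = 90.3°, so VW runs at -0.4° + (180° − 90.3°) = 89.3° from the x-axis; with |VW| = 20.9, W = V + 20.9·(cos 89.3°, sin 89.3°) = (28.7, 20.7). VW ⟂ WB; with |WB| = 18.0 on the right of VW, B = W + 18.0·(1.00, -0.0122) = (46.7, 20.5). Then cos ∠VBP = BV·BP / (|BV||BP|), giving 24.9°.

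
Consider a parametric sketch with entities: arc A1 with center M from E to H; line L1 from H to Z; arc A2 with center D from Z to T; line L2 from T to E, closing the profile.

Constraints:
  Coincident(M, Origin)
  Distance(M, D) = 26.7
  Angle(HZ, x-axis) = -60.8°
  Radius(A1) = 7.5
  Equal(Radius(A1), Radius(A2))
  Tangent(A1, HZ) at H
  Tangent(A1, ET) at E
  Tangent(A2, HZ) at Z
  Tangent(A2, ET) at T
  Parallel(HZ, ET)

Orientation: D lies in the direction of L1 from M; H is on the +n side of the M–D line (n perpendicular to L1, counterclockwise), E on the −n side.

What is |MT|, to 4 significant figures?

27.73

The slot axis is L1's direction at -60.8°, so u = (cos -60.8°, sin -60.8°) = (0.4879, -0.8729) and n = (−sin -60.8°, cos -60.8°) = (0.8729, 0.4879). M is at the origin and D lies 26.7 along u from M, so D = 26.7·u = (13.03, -23.31). Tangency of A1 to both parallel lines with radius 7.5 puts H and E at M ± 7.5·n: H = (6.547, 3.659), E = (-6.547, -3.659). Equal radii place Z and T the same way about D: Z = D + 7.5·n = (19.57, -19.65), T = D − 7.5·n = (6.479, -26.97). Then |MT| = |T − M| = 27.73.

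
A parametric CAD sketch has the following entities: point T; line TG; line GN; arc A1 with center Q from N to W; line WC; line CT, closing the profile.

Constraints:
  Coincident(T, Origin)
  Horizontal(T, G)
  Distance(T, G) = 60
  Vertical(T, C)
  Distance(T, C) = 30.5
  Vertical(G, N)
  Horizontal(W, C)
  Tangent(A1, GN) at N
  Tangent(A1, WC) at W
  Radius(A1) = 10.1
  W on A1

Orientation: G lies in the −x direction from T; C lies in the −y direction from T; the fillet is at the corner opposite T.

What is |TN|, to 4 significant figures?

63.37

The virtual corner opposite T is at (-60.00, -30.50). Since A1 is tangent to GN there, QN ⟂ GN and A1 meets WC tangentially, so QW is at right angles to WC, with radius 10.1, so the center Q sits 10.1 in from both sides at Q = (-49.90, -20.40). That places the tangent points at N = (-60.00, -20.40) on GN and W = (-49.90, -30.50) on WC. Then |TN| = |N − T| = 63.37.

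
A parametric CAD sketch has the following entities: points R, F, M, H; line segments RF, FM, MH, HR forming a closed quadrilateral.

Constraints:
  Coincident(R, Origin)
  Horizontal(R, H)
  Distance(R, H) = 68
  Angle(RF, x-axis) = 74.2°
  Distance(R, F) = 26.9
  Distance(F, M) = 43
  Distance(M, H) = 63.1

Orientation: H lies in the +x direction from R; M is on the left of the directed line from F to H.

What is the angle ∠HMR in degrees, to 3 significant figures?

62.6°

R is at the origin; R and H share the same y with |RH| = 68.0 and H in +x, so H = (68.0, 0). RF runs at 74.2° with |RF| = 26.9, so F = (7.32, 25.9). M is determined by |FM| = 43.0 and |MH| = 63.1 together: it lies at the intersection of circle(F, 43.0) and circle(H, 63.1). With |FH| = 66.0, the foot of the radical line on FH is 16.8 from F and the perpendicular offset is √(43.0² − 16.8²) = 39.6. Taking the left-of-FH solution: M = (38.3, 55.7).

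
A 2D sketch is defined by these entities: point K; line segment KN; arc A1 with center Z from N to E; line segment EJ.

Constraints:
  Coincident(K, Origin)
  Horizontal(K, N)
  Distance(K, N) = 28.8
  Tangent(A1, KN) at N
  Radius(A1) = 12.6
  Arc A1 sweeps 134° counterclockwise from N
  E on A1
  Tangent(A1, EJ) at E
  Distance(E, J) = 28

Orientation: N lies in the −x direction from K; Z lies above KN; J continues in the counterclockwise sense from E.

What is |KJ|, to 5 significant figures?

57.073

K is at the origin; KN is horizontal with |KN| = 28.8 and N on the −x side, so N = (-28.800, 0.0000). The tangent condition forces ZN to be normal to KN, so Z = N + (0, 12.6) = (-28.800, 12.600). On A1, N sits at bearing -90° from Z; a 134° counterclockwise sweep puts E at bearing 44°, so E = Z + 12.6·(cos 44°, sin 44°) = (-19.736, 21.353). A1 meets EJ tangentially, so ZE is at right angles to EJ, so EJ runs along (−sin 44°, cos 44°); with |EJ| = 28.0, J = (-39.187, 41.494). Then |KJ| = |J − K| = 57.073.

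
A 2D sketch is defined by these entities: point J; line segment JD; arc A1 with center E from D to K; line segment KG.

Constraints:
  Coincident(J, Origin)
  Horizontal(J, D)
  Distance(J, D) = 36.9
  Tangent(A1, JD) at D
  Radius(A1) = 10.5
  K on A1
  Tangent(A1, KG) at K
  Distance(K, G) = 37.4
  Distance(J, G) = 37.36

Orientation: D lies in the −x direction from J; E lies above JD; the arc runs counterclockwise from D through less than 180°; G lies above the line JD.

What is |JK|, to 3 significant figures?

28.5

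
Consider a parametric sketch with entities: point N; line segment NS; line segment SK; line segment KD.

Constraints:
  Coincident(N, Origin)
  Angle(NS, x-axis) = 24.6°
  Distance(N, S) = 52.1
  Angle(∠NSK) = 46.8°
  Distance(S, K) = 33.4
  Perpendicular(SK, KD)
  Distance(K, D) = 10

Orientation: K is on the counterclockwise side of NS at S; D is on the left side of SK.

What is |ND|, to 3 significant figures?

28.1

∠NSK = 46.8°, so SK runs at 24.6° + (180° − 46.8°) = 158° from the x-axis; with |SK| = 33.4, K = S + 33.4·(cos 158°, sin 158°) = (16.4, 34.3). SK ⟂ KD; with |KD| = 10.0 on the left of SK, D = K + 10.0·(-0.378, -0.926) = (12.7, 25.0). Then |ND| = |D − N| = 28.1.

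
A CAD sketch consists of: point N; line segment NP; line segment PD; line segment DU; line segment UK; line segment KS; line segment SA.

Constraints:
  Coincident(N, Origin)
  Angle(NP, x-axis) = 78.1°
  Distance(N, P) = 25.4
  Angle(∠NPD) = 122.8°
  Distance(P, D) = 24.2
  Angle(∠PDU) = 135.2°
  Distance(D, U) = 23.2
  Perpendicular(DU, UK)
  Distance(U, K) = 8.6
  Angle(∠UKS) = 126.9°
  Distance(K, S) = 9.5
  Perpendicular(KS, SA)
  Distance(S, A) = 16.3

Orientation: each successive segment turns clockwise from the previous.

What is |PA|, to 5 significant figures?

27.884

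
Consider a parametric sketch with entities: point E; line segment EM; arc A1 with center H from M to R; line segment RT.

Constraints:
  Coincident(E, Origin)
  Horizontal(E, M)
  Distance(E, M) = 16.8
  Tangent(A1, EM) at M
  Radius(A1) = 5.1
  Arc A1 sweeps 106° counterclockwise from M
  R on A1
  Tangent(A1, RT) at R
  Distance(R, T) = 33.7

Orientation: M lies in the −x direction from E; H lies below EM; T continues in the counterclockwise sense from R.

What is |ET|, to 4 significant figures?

40.83

E is at the origin; EM is horizontal with |EM| = 16.8 and M on the −x side, so M = (-16.80, 0.000). Tangency of A1 to EM means the radius HM is perpendicular to EM, so H = M + (0, -5.1) = (-16.80, -5.100). On A1, M sits at bearing 90° from H; a 106° counterclockwise sweep puts R at bearing 196°, so R = H + 5.1·(cos 196°, sin 196°) = (-21.70, -6.506). Since A1 is tangent to RT there, HR ⟂ RT, so RT runs along (−sin 196°, cos 196°); with |RT| = 33.7, T = (-12.41, -38.90). Then |ET| = |T − E| = 40.83.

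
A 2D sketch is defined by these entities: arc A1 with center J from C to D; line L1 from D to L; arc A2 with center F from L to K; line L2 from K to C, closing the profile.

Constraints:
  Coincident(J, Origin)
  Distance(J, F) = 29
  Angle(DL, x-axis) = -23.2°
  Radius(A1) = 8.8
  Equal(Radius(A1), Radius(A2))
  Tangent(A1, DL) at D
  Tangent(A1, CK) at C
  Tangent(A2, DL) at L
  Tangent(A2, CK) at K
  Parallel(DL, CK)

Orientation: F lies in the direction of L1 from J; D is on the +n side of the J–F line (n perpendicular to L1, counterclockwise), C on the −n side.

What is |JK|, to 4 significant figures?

30.31

The slot axis is L1's direction at -23.2°, so u = (cos -23.2°, sin -23.2°) = (0.9191, -0.3939) and n = (−sin -23.2°, cos -23.2°) = (0.3939, 0.9191). J is at the origin and F lies 29.0 along u from J, so F = 29.0·u = (26.65, -11.42). Tangency of A1 to both parallel lines with radius 8.8 puts D and C at J ± 8.8·n: D = (3.467, 8.088), C = (-3.467, -8.088). Equal radii place L and K the same way about F: L = F + 8.8·n = (30.12, -3.336), K = F − 8.8·n = (23.19, -19.51). Then |JK| = |K − J| = 30.31.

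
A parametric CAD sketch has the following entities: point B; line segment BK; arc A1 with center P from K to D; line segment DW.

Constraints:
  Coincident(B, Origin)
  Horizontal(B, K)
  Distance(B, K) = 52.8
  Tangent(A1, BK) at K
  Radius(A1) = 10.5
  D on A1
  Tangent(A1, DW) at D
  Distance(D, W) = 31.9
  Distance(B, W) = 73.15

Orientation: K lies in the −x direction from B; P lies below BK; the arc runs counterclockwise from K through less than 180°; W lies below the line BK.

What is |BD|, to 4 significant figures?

64.32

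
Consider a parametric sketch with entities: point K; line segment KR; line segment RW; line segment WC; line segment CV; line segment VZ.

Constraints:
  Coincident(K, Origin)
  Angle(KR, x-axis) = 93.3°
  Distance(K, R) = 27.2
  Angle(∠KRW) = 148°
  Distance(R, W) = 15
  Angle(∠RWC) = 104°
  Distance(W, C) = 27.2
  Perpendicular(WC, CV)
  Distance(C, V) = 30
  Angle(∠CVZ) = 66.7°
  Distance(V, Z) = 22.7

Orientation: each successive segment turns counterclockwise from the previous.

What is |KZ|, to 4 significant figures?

19.47

K is at the origin; KR runs at 93.3° with length 27.2, so R = (-1.566, 27.15). ∠KRW = 148.0° gives RW at 125.3° from the x-axis; with |RW| = 15.0, W = (-10.23, 39.40). ∠RWC = 104.0° gives WC at -158.7° from the x-axis; with |WC| = 27.2, C = (-35.58, 29.52). WC ⟂ CV, so CV runs at -68.70°; with |CV| = 30.0, V = (-24.68, 1.566). ∠CVZ = 66.7° gives VZ at 44.60° from the x-axis; with |VZ| = 22.7, Z = (-8.515, 17.50). Then |KZ| = |Z − K| = 19.47.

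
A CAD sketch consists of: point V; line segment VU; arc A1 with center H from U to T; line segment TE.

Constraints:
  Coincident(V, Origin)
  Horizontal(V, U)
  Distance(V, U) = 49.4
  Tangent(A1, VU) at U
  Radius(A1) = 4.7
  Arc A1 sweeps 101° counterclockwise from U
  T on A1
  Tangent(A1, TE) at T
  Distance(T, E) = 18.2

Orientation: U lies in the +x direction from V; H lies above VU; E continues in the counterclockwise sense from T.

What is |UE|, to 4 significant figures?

23.49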